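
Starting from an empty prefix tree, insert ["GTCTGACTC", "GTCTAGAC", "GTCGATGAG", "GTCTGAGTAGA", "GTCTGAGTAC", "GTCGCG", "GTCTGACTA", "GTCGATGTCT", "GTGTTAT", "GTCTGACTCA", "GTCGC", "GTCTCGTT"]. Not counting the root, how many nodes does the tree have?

41

Count nodes per top-level branch (shared prefixes stored once):
  'G'-branch (GTCGATGAG, GTCGATGTCT, GTCGC, GTCGCG, GTCTAGAC, GTCTCGTT, GTCTGACTA, GTCTGACTC, GTCTGACTCA, GTCTGAGTAC, GTCTGAGTAGA, GTGTTAT): 41 nodes
Sum: 41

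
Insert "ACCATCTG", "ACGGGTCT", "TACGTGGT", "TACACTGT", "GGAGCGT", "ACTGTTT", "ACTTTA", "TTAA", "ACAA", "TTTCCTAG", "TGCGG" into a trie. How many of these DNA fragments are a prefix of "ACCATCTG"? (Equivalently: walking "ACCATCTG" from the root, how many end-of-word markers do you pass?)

1

Traverse "ACCATCTG" character by character; count nodes along the way that are marked as word ends.
Prefixes of the query that are stored words: "ACCATCTG"
Count: 1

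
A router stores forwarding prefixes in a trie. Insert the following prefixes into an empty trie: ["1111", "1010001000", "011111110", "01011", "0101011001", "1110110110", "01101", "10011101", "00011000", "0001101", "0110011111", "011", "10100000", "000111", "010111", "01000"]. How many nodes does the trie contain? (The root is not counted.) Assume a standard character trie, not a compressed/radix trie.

66

Insert word by word; a character creates a node only if that edge doesn't already exist:
  "1111" → 4 new (1, 1, 1, 1)
  "1010001000" → prefix "1" already present; 9 new (0, 1, 0, 0, 0, 1, 0, 0, 0)
  "011111110" → 9 new (0, 1, 1, 1, 1, 1, 1, 1, 0)
  "01011" → prefix "01" already present; 3 new (0, 1, 1)
  "0101011001" → prefix "0101" already present; 6 new (0, 1, 1, 0, 0, 1)
  "1110110110" → prefix "111" already present; 7 new (0, 1, 1, 0, 1, 1, 0)
  "01101" → prefix "011" already present; 2 new (0, 1)
  "10011101" → prefix "10" already present; 6 new (0, 1, 1, 1, 0, 1)
  "00011000" → prefix "0" already present; 7 new (0, 0, 1, 1, 0, 0, 0)
  "0001101" → prefix "000110" already present; 1 new (1)
  "0110011111" → prefix "0110" already present; 6 new (0, 1, 1, 1, 1, 1)
  "011" → prefix "011" already present; 0 new (none)
  "10100000" → prefix "101000" already present; 2 new (0, 0)
  "000111" → prefix "00011" already present; 1 new (1)
  "010111" → prefix "01011" already present; 1 new (1)
  "01000" → prefix "010" already present; 2 new (0, 0)
Total nodes = 4 + 9 + 9 + 3 + 6 + 7 + 2 + 6 + 7 + 1 + 6 + 0 + 2 + 1 + 1 + 2 = 66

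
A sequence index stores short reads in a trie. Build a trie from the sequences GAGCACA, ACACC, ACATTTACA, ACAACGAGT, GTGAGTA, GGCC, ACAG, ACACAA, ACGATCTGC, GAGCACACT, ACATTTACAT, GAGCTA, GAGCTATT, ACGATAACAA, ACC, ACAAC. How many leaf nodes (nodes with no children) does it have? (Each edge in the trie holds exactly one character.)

A leaf is a node with no children — equivalently, the end of a word that is not a proper prefix of any other stored word.
Those words: "ACAACGAGT", "ACACAA", "ACACC", "ACAG", "ACATTTACAT", "ACC", "ACGATAACAA", "ACGATCTGC", "GAGCACACT", "GAGCTATT", "GGCC", "GTGAGTA"
Leaf count: 12

12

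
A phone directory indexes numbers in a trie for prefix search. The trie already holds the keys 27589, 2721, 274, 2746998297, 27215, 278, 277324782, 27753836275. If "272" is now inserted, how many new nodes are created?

0

Every character of "272" already lies on an existing path (it is a prefix of some stored word).
No new nodes are needed: 0.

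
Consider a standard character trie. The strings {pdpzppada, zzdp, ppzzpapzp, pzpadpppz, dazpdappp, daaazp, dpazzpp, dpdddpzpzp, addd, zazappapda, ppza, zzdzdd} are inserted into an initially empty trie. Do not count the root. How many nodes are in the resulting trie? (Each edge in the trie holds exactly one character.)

73

For each word, the new-node count is its length minus the longest prefix already in the trie:
  "pdpzppada" → 9 new (p, d, p, z, p, p, a, d, a)
  "zzdp" → 4 new (z, z, d, p)
  "ppzzpapzp" → prefix "p" already present; 8 new (p, z, z, p, a, p, z, p)
  "pzpadpppz" → prefix "p" already present; 8 new (z, p, a, d, p, p, p, z)
  "dazpdappp" → 9 new (d, a, z, p, d, a, p, p, p)
  "daaazp" → prefix "da" already present; 4 new (a, a, z, p)
  "dpazzpp" → prefix "d" already present; 6 new (p, a, z, z, p, p)
  "dpdddpzpzp" → prefix "dp" already present; 8 new (d, d, d, p, z, p, z, p)
  "addd" → 4 new (a, d, d, d)
  "zazappapda" → prefix "z" already present; 9 new (a, z, a, p, p, a, p, d, a)
  "ppza" → prefix "ppz" already present; 1 new (a)
  "zzdzdd" → prefix "zzd" already present; 3 new (z, d, d)
Total nodes = 9 + 4 + 8 + 8 + 9 + 4 + 6 + 8 + 4 + 9 + 1 + 3 = 73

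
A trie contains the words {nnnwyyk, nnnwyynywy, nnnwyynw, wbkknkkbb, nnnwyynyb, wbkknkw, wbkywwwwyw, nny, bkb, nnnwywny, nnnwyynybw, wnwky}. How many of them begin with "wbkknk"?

2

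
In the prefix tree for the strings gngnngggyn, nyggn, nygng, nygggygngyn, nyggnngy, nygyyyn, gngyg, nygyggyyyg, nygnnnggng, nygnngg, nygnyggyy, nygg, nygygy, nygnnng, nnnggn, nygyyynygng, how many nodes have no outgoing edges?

Leaves are exactly the stored words that no other stored word extends.
Those words: "gngnngggyn", "gngyg", "nnnggn", "nygggygngyn", "nyggnngy", "nygng", "nygnngg", "nygnnnggng", "nygnyggyy", "nygyggyyyg", "nygygy", "nygyyynygng"
Leaf count: 12

12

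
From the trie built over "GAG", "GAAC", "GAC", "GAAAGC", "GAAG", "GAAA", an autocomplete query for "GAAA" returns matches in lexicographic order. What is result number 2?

GAAAGC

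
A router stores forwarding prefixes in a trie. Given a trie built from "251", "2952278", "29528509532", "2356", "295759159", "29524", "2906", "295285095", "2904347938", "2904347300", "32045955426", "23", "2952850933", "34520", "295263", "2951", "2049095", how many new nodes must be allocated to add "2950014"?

4

"295" is already a path in the trie; the remaining "0014" must be added.
New nodes needed: |"2950014"| − 3 = 7 − 3 = 4.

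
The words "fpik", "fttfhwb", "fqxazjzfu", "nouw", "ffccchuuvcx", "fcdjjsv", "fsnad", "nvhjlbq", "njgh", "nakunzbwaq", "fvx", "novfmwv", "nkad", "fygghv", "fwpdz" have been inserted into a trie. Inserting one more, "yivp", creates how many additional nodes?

4

Nothing in the trie begins with "y"; the whole of "yivp" is new.
4 − 0 = 4 new nodes.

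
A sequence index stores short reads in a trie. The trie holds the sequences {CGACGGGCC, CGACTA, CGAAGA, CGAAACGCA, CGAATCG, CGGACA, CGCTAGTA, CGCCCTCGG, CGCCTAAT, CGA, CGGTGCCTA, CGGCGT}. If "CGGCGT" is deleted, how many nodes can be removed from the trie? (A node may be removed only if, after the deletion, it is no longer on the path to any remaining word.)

After clearing the end-marker at "CGGCGT", prune upward until reaching a node still needed by another word.
The suffix "CGT" (3 nodes) is used only by "CGGCGT"; the node for "CGG" still has the child "A", so pruning stops there.
Nodes removed: 3

3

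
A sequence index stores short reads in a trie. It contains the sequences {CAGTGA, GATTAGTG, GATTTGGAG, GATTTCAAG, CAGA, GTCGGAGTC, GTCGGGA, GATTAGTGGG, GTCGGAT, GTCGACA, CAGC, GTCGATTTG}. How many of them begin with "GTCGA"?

2

Walk to "GTCGA"; the words in its subtree are exactly those with that prefix.
Words under "GTCGA": GTCGACA, GTCGATTTG
Count: 2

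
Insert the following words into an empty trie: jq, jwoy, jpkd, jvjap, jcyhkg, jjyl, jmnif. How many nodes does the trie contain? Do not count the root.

Trie structure (* marks end of a word):
(root)
└─ j
   ├─ c
   │  └─ y
   │     └─ h
   │        └─ k
   │           └─ g *
   ├─ j
   │  └─ y
   │     └─ l *
   ├─ m
   │  └─ n
   │     └─ i
   │        └─ f *
   ├─ p
   │  └─ k
   │     └─ d *
   ├─ q *
   ├─ v
   │  └─ j
   │     └─ a
   │        └─ p *
   └─ w
      └─ o
         └─ y *
Counting every labelled node above: 24.

24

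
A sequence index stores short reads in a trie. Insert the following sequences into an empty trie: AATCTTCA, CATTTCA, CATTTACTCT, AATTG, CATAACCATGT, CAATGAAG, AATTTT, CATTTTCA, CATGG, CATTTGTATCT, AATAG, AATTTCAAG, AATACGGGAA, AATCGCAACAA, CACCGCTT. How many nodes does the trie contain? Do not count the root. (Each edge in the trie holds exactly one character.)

74

Insert word by word; a character creates a node only if that edge doesn't already exist:
  "AATCTTCA" → 8 new (A, A, T, C, T, T, C, A)
  "CATTTCA" → 7 new (C, A, T, T, T, C, A)
  "CATTTACTCT" → prefix "CATTT" already present; 5 new (A, C, T, C, T)
  "AATTG" → prefix "AAT" already present; 2 new (T, G)
  "CATAACCATGT" → prefix "CAT" already present; 8 new (A, A, C, C, A, T, G, T)
  "CAATGAAG" → prefix "CA" already present; 6 new (A, T, G, A, A, G)
  "AATTTT" → prefix "AATT" already present; 2 new (T, T)
  "CATTTTCA" → prefix "CATTT" already present; 3 new (T, C, A)
  "CATGG" → prefix "CAT" already present; 2 new (G, G)
  "CATTTGTATCT" → prefix "CATTT" already present; 6 new (G, T, A, T, C, T)
  "AATAG" → prefix "AAT" already present; 2 new (A, G)
  "AATTTCAAG" → prefix "AATTT" already present; 4 new (C, A, A, G)
  "AATACGGGAA" → prefix "AATA" already present; 6 new (C, G, G, G, A, A)
  "AATCGCAACAA" → prefix "AATC" already present; 7 new (G, C, A, A, C, A, A)
  "CACCGCTT" → prefix "CA" already present; 6 new (C, C, G, C, T, T)
Total nodes = 8 + 7 + 5 + 2 + 8 + 6 + 2 + 3 + 2 + 6 + 2 + 4 + 6 + 7 + 6 = 74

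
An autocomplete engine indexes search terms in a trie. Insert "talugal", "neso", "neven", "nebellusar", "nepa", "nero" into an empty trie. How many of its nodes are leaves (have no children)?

6

A leaf is a node with no children — equivalently, the end of a word that is not a proper prefix of any other stored word.
Those words: "nebellusar", "nepa", "nero", "neso", "neven", "talugal"
Leaf count: 6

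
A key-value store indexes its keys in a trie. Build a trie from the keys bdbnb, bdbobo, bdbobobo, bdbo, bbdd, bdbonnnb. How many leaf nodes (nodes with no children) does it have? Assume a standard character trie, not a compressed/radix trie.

Leaves are exactly the stored words that no other stored word extends.
Those words: "bbdd", "bdbnb", "bdbobobo", "bdbonnnb"
Leaf count: 4

4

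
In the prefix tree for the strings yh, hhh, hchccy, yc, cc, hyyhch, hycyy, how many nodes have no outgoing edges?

Leaves are exactly the stored words that no other stored word extends.
Those words: "cc", "hchccy", "hhh", "hycyy", "hyyhch", "yc", "yh"
Leaf count: 7

7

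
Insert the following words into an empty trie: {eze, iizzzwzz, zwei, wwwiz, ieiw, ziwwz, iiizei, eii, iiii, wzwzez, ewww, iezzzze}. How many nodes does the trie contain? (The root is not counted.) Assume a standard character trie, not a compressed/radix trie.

For each word, the new-node count is its length minus the longest prefix already in the trie:
  "eze" → 3 new (e, z, e)
  "iizzzwzz" → 8 new (i, i, z, z, z, w, z, z)
  "zwei" → 4 new (z, w, e, i)
  "wwwiz" → 5 new (w, w, w, i, z)
  "ieiw" → prefix "i" already present; 3 new (e, i, w)
  "ziwwz" → prefix "z" already present; 4 new (i, w, w, z)
  "iiizei" → prefix "ii" already present; 4 new (i, z, e, i)
  "eii" → prefix "e" already present; 2 new (i, i)
  "iiii" → prefix "iii" already present; 1 new (i)
  "wzwzez" → prefix "w" already present; 5 new (z, w, z, e, z)
  "ewww" → prefix "e" already present; 3 new (w, w, w)
  "iezzzze" → prefix "ie" already present; 5 new (z, z, z, z, e)
Total nodes = 3 + 8 + 4 + 5 + 3 + 4 + 4 + 2 + 1 + 5 + 3 + 5 = 47

47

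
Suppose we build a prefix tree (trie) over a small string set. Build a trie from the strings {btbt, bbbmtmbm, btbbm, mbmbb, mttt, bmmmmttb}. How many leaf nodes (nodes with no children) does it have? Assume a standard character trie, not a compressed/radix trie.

Leaves are exactly the stored words that no other stored word extends.
Those words: "bbbmtmbm", "bmmmmttb", "btbbm", "btbt", "mbmbb", "mttt"
Leaf count: 6

6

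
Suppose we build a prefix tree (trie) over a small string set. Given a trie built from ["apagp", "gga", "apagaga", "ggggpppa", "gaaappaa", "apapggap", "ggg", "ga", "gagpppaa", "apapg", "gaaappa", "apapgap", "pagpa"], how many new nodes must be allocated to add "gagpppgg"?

2

The longest prefix of "gagpppgg" already in the trie is "gagppp" (length 6).
Each of the 2 remaining characters creates one node.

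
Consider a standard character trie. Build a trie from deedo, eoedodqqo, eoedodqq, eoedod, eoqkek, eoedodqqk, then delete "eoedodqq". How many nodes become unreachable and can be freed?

0

A node on "eoedodqq"'s path can go only if nothing else ends at it or branches off below it.
Every node on "eoedodqq" is still needed (e.g. by "eoedodqqo"), so nothing is freed.
Nodes removed: 0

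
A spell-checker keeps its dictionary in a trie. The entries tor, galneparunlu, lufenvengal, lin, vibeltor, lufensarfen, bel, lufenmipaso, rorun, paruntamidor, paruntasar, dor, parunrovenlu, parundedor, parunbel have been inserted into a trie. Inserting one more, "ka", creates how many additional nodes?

No existing word starts with "k", so every character of "ka" needs a new node.
2 − 0 = 2 new nodes.

2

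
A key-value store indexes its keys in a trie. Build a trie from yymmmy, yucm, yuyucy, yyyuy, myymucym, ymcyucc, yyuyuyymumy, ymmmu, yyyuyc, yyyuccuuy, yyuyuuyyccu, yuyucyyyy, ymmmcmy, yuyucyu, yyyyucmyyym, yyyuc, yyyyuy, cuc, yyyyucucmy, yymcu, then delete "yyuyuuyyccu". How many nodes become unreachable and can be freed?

Walk "yyuyuuyyccu" from the leaf back toward the root, removing each node that no remaining word uses.
The suffix "uyyccu" (6 nodes) is used only by "yyuyuuyyccu"; the node for "yyuyu" still has the child "y", so pruning stops there.
Nodes removed: 6

6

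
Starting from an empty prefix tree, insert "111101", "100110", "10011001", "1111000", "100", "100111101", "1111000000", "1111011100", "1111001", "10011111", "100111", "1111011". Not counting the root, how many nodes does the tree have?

28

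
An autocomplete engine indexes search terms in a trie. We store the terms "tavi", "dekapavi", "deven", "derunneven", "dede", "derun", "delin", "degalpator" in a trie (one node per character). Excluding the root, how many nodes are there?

Trace insertions, counting only characters that open a new branch:
  "tavi" → 4 new (t, a, v, i)
  "dekapavi" → 8 new (d, e, k, a, p, a, v, i)
  "deven" → prefix "de" already present; 3 new (v, e, n)
  "derunneven" → prefix "de" already present; 8 new (r, u, n, n, e, v, e, n)
  "dede" → prefix "de" already present; 2 new (d, e)
  "derun" → prefix "derun" already present; 0 new (none)
  "delin" → prefix "de" already present; 3 new (l, i, n)
  "degalpator" → prefix "de" already present; 8 new (g, a, l, p, a, t, o, r)
Total nodes = 4 + 8 + 3 + 8 + 2 + 0 + 3 + 8 = 36

36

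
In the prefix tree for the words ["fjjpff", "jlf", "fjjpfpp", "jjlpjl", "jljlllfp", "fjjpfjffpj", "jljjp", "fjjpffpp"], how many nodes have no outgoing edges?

Leaves are exactly the stored words that no other stored word extends.
Those words: "fjjpffpp", "fjjpfjffpj", "fjjpfpp", "jjlpjl", "jlf", "jljjp", "jljlllfp"
Leaf count: 7

7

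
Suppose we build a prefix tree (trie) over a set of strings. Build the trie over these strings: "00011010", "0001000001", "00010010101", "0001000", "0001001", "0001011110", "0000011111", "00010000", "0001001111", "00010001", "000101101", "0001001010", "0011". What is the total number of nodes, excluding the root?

39

Trie structure (* marks end of a word):
(root)
└─ 0
   └─ 0
      ├─ 0
      │  ├─ 0
      │  │  └─ 0
      │  │     └─ 1
      │  │        └─ 1
      │  │           └─ 1
      │  │              └─ 1
      │  │                 └─ 1 *
      │  └─ 1
      │     ├─ 0
      │     │  ├─ 0
      │     │  │  ├─ 0 *
      │     │  │  │  ├─ 0 *
      │     │  │  │  │  └─ 0
      │     │  │  │  │     └─ 1 *
      │     │  │  │  └─ 1 *
      │     │  │  └─ 1 *
      │     │  │     ├─ 0
      │     │  │     │  └─ 1
      │     │  │     │     └─ 0 *
      │     │  │     │        └─ 1 *
      │     │  │     └─ 1
      │     │  │        └─ 1
      │     │  │           └─ 1 *
      │     │  └─ 1
      │     │     └─ 1
      │     │        ├─ 0
      │     │        │  └─ 1 *
      │     │        └─ 1
      │     │           └─ 1
      │     │              └─ 0 *
      │     └─ 1
      │        └─ 0
      │           └─ 1
      │              └─ 0 *
      └─ 1
         └─ 1 *
Counting every labelled node above: 39.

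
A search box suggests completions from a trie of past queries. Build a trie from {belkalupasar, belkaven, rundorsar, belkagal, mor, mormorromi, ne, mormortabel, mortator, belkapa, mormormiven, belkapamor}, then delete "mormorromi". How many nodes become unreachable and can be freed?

Walk "mormorromi" from the leaf back toward the root, removing each node that no remaining word uses.
The suffix "romi" (4 nodes) is used only by "mormorromi"; the node for "mormor" still has the child "t", so pruning stops there.
Nodes removed: 4

4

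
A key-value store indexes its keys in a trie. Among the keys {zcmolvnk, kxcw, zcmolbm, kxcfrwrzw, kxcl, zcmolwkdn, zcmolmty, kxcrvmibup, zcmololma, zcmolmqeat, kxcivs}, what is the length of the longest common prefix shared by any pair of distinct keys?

6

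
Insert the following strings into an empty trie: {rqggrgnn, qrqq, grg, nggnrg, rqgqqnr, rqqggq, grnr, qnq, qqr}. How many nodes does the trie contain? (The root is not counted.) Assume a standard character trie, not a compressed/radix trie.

35

Count nodes per top-level branch (shared prefixes stored once):
  'g'-branch (grg, grnr): 5 nodes
  'n'-branch (nggnrg): 6 nodes
  'q'-branch (qnq, qqr, qrqq): 8 nodes
  'r'-branch (rqggrgnn, rqgqqnr, rqqggq): 16 nodes
Sum: 35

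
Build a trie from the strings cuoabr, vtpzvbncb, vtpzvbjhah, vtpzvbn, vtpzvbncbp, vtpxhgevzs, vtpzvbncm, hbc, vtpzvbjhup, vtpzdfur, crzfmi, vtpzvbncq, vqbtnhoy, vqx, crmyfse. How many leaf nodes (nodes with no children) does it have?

A leaf is a node with no children — equivalently, the end of a word that is not a proper prefix of any other stored word.
Those words: "crmyfse", "crzfmi", "cuoabr", "hbc", "vqbtnhoy", "vqx", "vtpxhgevzs", "vtpzdfur", "vtpzvbjhah", "vtpzvbjhup", "vtpzvbncbp", "vtpzvbncm", "vtpzvbncq"
Leaf count: 13

13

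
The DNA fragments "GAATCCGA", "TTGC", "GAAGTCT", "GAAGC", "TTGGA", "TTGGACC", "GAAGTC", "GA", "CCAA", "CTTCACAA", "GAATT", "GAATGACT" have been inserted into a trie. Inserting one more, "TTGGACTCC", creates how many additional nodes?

3

The longest prefix of "TTGGACTCC" already in the trie is "TTGGAC" (length 6).
New nodes needed: |"TTGGACTCC"| − 6 = 9 − 6 = 3.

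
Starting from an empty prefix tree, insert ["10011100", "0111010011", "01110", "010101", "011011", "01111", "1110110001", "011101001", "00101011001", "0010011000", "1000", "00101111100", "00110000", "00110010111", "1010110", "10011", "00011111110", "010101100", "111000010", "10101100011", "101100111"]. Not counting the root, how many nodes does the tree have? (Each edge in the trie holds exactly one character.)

Insert word by word; a character creates a node only if that edge doesn't already exist:
  "10011100" → 8 new (1, 0, 0, 1, 1, 1, 0, 0)
  "0111010011" → 10 new (0, 1, 1, 1, 0, 1, 0, 0, 1, 1)
  "01110" → prefix "01110" already present; 0 new (none)
  "010101" → prefix "01" already present; 4 new (0, 1, 0, 1)
  "011011" → prefix "011" already present; 3 new (0, 1, 1)
  "01111" → prefix "0111" already present; 1 new (1)
  "1110110001" → prefix "1" already present; 9 new (1, 1, 0, 1, 1, 0, 0, 0, 1)
  "011101001" → prefix "011101001" already present; 0 new (none)
  "00101011001" → prefix "0" already present; 10 new (0, 1, 0, 1, 0, 1, 1, 0, 0, 1)
  "0010011000" → prefix "0010" already present; 6 new (0, 1, 1, 0, 0, 0)
  "1000" → prefix "100" already present; 1 new (0)
  "00101111100" → prefix "00101" already present; 6 new (1, 1, 1, 1, 0, 0)
  "00110000" → prefix "001" already present; 5 new (1, 0, 0, 0, 0)
  "00110010111" → prefix "001100" already present; 5 new (1, 0, 1, 1, 1)
  "1010110" → prefix "10" already present; 5 new (1, 0, 1, 1, 0)
  "10011" → prefix "10011" already present; 0 new (none)
  "00011111110" → prefix "00" already present; 9 new (0, 1, 1, 1, 1, 1, 1, 1, 0)
  "010101100" → prefix "010101" already present; 3 new (1, 0, 0)
  "111000010" → prefix "1110" already present; 5 new (0, 0, 0, 1, 0)
  "10101100011" → prefix "1010110" already present; 4 new (0, 0, 1, 1)
  "101100111" → prefix "101" already present; 6 new (1, 0, 0, 1, 1, 1)
Total nodes = 8 + 10 + 0 + 4 + 3 + 1 + 9 + 0 + 10 + 6 + 1 + 6 + 5 + 5 + 5 + 0 + 9 + 3 + 5 + 4 + 6 = 100

100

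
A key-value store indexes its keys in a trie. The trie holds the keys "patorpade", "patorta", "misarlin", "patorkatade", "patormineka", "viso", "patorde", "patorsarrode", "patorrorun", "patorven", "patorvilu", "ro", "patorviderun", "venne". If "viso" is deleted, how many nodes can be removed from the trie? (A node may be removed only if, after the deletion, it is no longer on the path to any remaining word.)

A node on "viso"'s path can go only if nothing else ends at it or branches off below it.
The suffix "iso" (3 nodes) is used only by "viso"; the node for "v" still has the child "e", so pruning stops there.
Nodes removed: 3

3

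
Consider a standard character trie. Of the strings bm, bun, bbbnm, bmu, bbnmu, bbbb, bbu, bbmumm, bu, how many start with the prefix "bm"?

2

Traverse to the node for "bm", then collect every word in that subtree.
Matches: "bm", "bmu"
Count: 2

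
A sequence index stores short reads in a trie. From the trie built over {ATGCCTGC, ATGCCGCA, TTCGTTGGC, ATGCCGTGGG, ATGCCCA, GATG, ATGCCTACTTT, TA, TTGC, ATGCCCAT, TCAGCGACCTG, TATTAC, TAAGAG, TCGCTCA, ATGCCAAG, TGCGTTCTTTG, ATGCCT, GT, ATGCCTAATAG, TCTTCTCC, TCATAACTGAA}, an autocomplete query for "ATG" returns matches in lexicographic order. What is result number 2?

Filter for "ATG…" and sort: "ATGCCAAG", "ATGCCCA", "ATGCCCAT", "ATGCCGCA", "ATGCCGTGGG", "ATGCCT", "ATGCCTAATAG", "ATGCCTACTTT", "ATGCCTGC"
The 2nd is ATGCCCA.

ATGCCCA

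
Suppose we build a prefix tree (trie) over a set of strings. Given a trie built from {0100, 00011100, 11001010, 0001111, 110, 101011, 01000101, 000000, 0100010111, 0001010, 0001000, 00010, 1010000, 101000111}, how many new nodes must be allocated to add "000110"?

"00011" is already a path in the trie; the remaining "0" must be added.
New nodes needed: |"000110"| − 5 = 6 − 5 = 1.

1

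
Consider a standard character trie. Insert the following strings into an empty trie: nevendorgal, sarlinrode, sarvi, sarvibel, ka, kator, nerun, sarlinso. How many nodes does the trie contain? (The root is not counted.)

Count nodes per top-level branch (shared prefixes stored once):
  'k'-branch (ka, kator): 5 nodes
  'n'-branch (nerun, nevendorgal): 14 nodes
  's'-branch (sarlinrode, sarlinso, sarvi, sarvibel): 17 nodes
Sum: 36

36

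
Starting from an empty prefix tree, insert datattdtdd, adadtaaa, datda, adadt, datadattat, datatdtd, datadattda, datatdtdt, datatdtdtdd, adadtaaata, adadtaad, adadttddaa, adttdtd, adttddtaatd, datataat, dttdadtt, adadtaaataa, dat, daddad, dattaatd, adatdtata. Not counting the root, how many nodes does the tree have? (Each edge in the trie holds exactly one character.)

79

For each word, the new-node count is its length minus the longest prefix already in the trie:
  "datattdtdd" → 10 new (d, a, t, a, t, t, d, t, d, d)
  "adadtaaa" → 8 new (a, d, a, d, t, a, a, a)
  "datda" → prefix "dat" already present; 2 new (d, a)
  "adadt" → prefix "adadt" already present; 0 new (none)
  "datadattat" → prefix "data" already present; 6 new (d, a, t, t, a, t)
  "datatdtd" → prefix "datat" already present; 3 new (d, t, d)
  "datadattda" → prefix "datadatt" already present; 2 new (d, a)
  "datatdtdt" → prefix "datatdtd" already present; 1 new (t)
  "datatdtdtdd" → prefix "datatdtdt" already present; 2 new (d, d)
  "adadtaaata" → prefix "adadtaaa" already present; 2 new (t, a)
  "adadtaad" → prefix "adadtaa" already present; 1 new (d)
  "adadttddaa" → prefix "adadt" already present; 5 new (t, d, d, a, a)
  "adttdtd" → prefix "ad" already present; 5 new (t, t, d, t, d)
  "adttddtaatd" → prefix "adttd" already present; 6 new (d, t, a, a, t, d)
  "datataat" → prefix "datat" already present; 3 new (a, a, t)
  "dttdadtt" → prefix "d" already present; 7 new (t, t, d, a, d, t, t)
  "adadtaaataa" → prefix "adadtaaata" already present; 1 new (a)
  "dat" → prefix "dat" already present; 0 new (none)
  "daddad" → prefix "da" already present; 4 new (d, d, a, d)
  "dattaatd" → prefix "dat" already present; 5 new (t, a, a, t, d)
  "adatdtata" → prefix "ada" already present; 6 new (t, d, t, a, t, a)
Total nodes = 10 + 8 + 2 + 0 + 6 + 3 + 2 + 1 + 2 + 2 + 1 + 5 + 5 + 6 + 3 + 7 + 1 + 0 + 4 + 5 + 6 = 79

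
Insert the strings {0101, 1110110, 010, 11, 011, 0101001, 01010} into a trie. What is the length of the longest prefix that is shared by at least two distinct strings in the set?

Look for the deepest trie node that still has at least two words in its subtree.
"01010" and "0101001" agree on "01010" (5 characters) before diverging; nothing deeper is shared.
Longest shared-prefix length: 5

5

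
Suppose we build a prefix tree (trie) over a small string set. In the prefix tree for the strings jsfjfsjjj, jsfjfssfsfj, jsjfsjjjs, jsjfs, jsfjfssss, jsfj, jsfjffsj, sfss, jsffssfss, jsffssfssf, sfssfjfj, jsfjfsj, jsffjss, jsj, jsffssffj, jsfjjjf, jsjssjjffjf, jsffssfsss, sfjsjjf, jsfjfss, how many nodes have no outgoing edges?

Leaves are exactly the stored words that no other stored word extends.
Those words: "jsffjss", "jsffssffj", "jsffssfssf", "jsffssfsss", "jsfjffsj", "jsfjfsjjj", "jsfjfssfsfj", "jsfjfssss", "jsfjjjf", "jsjfsjjjs", "jsjssjjffjf", "sfjsjjf", "sfssfjfj"
Leaf count: 13

13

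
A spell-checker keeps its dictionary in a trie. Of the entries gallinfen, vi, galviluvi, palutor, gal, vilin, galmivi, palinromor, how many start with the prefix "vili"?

Traverse to the node for "vili", then collect every word in that subtree.
Words under "vili": vilin
Count: 1

1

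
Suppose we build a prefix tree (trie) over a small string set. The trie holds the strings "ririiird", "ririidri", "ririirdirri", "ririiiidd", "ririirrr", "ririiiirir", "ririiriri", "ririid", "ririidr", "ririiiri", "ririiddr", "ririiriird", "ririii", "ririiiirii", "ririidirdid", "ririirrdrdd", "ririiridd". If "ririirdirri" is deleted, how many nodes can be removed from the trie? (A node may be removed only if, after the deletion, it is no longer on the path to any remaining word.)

A node on "ririirdirri"'s path can go only if nothing else ends at it or branches off below it.
The suffix "dirri" (5 nodes) is used only by "ririirdirri"; the node for "ririir" still has the child "r", so pruning stops there.
Nodes removed: 5

5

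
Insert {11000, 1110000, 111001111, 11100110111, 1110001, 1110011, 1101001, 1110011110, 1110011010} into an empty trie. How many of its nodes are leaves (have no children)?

Leaves are exactly the stored words that no other stored word extends.
Those words: "11000", "1101001", "1110000", "1110001", "1110011010", "11100110111", "1110011110"
Leaf count: 7

7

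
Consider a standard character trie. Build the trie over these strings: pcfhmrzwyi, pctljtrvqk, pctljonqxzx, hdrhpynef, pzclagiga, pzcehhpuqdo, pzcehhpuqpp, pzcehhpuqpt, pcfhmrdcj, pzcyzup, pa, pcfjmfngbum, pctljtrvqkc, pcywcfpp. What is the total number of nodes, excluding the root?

Trace insertions, counting only characters that open a new branch:
  "pcfhmrzwyi" → 10 new (p, c, f, h, m, r, z, w, y, i)
  "pctljtrvqk" → prefix "pc" already present; 8 new (t, l, j, t, r, v, q, k)
  "pctljonqxzx" → prefix "pctlj" already present; 6 new (o, n, q, x, z, x)
  "hdrhpynef" → 9 new (h, d, r, h, p, y, n, e, f)
  "pzclagiga" → prefix "p" already present; 8 new (z, c, l, a, g, i, g, a)
  "pzcehhpuqdo" → prefix "pzc" already present; 8 new (e, h, h, p, u, q, d, o)
  "pzcehhpuqpp" → prefix "pzcehhpuq" already present; 2 new (p, p)
  "pzcehhpuqpt" → prefix "pzcehhpuqp" already present; 1 new (t)
  "pcfhmrdcj" → prefix "pcfhmr" already present; 3 new (d, c, j)
  "pzcyzup" → prefix "pzc" already present; 4 new (y, z, u, p)
  "pa" → prefix "p" already present; 1 new (a)
  "pcfjmfngbum" → prefix "pcf" already present; 8 new (j, m, f, n, g, b, u, m)
  "pctljtrvqkc" → prefix "pctljtrvqk" already present; 1 new (c)
  "pcywcfpp" → prefix "pc" already present; 6 new (y, w, c, f, p, p)
Total nodes = 10 + 8 + 6 + 9 + 8 + 8 + 2 + 1 + 3 + 4 + 1 + 8 + 1 + 6 = 75

75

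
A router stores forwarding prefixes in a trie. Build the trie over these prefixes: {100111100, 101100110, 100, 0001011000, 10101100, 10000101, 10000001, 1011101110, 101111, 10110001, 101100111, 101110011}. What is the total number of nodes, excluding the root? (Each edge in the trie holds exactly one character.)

Count nodes per top-level branch (shared prefixes stored once):
  '0'-branch (0001011000): 10 nodes
  '1'-branch (100, 10000001, 10000101, 100111100, 10101100, 10110001, 101100110, 101100111, 101110011, 1011101110, 101111): 42 nodes
Sum: 52

52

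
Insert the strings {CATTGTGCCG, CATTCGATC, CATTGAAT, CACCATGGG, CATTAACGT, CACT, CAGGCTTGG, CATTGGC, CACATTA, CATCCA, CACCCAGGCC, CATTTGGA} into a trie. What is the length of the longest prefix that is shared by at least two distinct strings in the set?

The deepest shared node is where two words last agree before diverging.
e.g. "CATTGAAT" and "CATTGGC" share the prefix "CATTG" of length 5; no pair shares a longer one.
Longest shared-prefix length: 5

5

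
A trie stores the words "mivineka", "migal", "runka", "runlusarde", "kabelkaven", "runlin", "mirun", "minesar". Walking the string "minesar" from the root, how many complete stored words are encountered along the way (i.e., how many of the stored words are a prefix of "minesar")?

Traverse "minesar" character by character; count nodes along the way that are marked as word ends.
Prefixes of the query that are stored words: "minesar"
Count: 1

1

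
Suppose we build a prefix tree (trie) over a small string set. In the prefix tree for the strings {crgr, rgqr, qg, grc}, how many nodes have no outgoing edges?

4

Leaves are exactly the stored words that no other stored word extends.
Those words: "crgr", "grc", "qg", "rgqr"
Leaf count: 4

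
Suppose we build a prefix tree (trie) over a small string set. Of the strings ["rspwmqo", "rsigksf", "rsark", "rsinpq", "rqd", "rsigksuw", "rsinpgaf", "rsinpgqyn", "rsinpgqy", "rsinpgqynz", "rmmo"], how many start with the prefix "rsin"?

5

Walk to "rsin"; the words in its subtree are exactly those with that prefix.
Words under "rsin": rsinpgaf, rsinpgqy, rsinpgqyn, rsinpgqynz, rsinpq
Count: 5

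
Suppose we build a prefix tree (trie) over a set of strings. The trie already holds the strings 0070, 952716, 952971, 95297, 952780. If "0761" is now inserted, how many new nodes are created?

3

The longest prefix of "0761" already in the trie is "0" (length 1).
New nodes needed: |"0761"| − 1 = 4 − 1 = 3.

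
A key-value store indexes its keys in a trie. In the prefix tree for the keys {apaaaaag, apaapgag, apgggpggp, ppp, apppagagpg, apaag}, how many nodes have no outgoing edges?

A leaf is a node with no children — equivalently, the end of a word that is not a proper prefix of any other stored word.
Those words: "apaaaaag", "apaag", "apaapgag", "apgggpggp", "apppagagpg", "ppp"
Leaf count: 6

6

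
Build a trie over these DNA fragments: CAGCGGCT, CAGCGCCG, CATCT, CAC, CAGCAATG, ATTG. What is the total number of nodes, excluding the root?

23

Count nodes per top-level branch (shared prefixes stored once):
  'A'-branch (ATTG): 4 nodes
  'C'-branch (CAC, CAGCAATG, CAGCGCCG, CAGCGGCT, CATCT): 19 nodes
Sum: 23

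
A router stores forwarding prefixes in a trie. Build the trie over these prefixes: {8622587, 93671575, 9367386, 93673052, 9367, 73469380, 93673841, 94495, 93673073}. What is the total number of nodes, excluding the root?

Count nodes per top-level branch (shared prefixes stored once):
  '7'-branch (73469380): 8 nodes
  '8'-branch (8622587): 7 nodes
  '9'-branch (9367, 93671575, 93673052, 93673073, 93673841, 9367386, 94495): 22 nodes
Sum: 37

37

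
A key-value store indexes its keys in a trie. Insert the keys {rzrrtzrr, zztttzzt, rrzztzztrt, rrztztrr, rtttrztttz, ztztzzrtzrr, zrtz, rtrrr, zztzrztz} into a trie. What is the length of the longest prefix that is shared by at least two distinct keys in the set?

Look for the deepest trie node that still has at least two words in its subtree.
e.g. "rrztztrr" and "rrzztzztrt" share the prefix "rrz" of length 3; no pair shares a longer one.
Longest shared-prefix length: 3

3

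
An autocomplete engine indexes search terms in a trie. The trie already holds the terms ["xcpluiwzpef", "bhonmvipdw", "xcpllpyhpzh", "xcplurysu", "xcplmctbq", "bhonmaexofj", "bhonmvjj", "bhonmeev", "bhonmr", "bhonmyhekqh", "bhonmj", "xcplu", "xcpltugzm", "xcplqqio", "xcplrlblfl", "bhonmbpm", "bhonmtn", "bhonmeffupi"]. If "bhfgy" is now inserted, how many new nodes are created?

The longest prefix of "bhfgy" already in the trie is "bh" (length 2).
New nodes needed: |"bhfgy"| − 2 = 5 − 2 = 3.

3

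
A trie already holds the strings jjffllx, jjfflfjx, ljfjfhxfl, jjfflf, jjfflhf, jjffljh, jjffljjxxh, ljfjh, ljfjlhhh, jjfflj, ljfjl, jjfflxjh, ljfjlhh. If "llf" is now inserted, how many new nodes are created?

"l" is already a path in the trie; the remaining "lf" must be added.
So 3 − 1 = 2 new nodes.

2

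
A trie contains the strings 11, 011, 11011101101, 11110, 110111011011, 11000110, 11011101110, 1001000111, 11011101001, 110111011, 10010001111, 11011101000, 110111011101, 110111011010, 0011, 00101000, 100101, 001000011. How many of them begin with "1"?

14

Filter for entries beginning with "1":
Matches: "1001000111", "10010001111", "100101", "11", "11000110", "11011101000", "11011101001", "110111011", "11011101101", "110111011010", "110111011011", "11011101110", "110111011101", "11110"
Count: 14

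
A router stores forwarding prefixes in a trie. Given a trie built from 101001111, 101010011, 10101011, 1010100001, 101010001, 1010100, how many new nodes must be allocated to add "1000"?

Walking "1000" from the root, the first 2 characters ("10") follow existing edges; "0" is the first miss.
New nodes needed: |"1000"| − 2 = 4 − 2 = 2.

2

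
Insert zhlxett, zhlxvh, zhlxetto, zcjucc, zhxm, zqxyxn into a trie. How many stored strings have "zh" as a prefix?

4

Filter for entries beginning with "zh":
Matches: "zhlxett", "zhlxetto", "zhlxvh", "zhxm"
Count: 4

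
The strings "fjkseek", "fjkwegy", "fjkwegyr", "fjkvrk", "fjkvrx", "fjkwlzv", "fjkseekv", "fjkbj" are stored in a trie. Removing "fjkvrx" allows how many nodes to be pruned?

1

After clearing the end-marker at "fjkvrx", prune upward until reaching a node still needed by another word.
The suffix "x" (1 node) is used only by "fjkvrx"; the node for "fjkvr" still has the child "k", so pruning stops there.
Nodes removed: 1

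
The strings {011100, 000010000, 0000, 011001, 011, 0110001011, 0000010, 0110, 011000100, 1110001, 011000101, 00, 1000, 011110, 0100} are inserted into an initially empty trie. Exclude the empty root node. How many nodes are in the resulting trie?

For each word, the new-node count is its length minus the longest prefix already in the trie:
  "011100" → 6 new (0, 1, 1, 1, 0, 0)
  "000010000" → prefix "0" already present; 8 new (0, 0, 0, 1, 0, 0, 0, 0)
  "0000" → prefix "0000" already present; 0 new (none)
  "011001" → prefix "011" already present; 3 new (0, 0, 1)
  "011" → prefix "011" already present; 0 new (none)
  "0110001011" → prefix "01100" already present; 5 new (0, 1, 0, 1, 1)
  "0000010" → prefix "0000" already present; 3 new (0, 1, 0)
  "0110" → prefix "0110" already present; 0 new (none)
  "011000100" → prefix "01100010" already present; 1 new (0)
  "1110001" → 7 new (1, 1, 1, 0, 0, 0, 1)
  "011000101" → prefix "011000101" already present; 0 new (none)
  "00" → prefix "00" already present; 0 new (none)
  "1000" → prefix "1" already present; 3 new (0, 0, 0)
  "011110" → prefix "0111" already present; 2 new (1, 0)
  "0100" → prefix "01" already present; 2 new (0, 0)
Total nodes = 6 + 8 + 0 + 3 + 0 + 5 + 3 + 0 + 1 + 7 + 0 + 0 + 3 + 2 + 2 = 40

40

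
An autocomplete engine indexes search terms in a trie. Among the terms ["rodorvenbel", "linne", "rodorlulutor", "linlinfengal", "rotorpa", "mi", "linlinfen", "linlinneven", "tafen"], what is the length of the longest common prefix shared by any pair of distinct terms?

9

Look for the deepest trie node that still has at least two words in its subtree.
"linlinfen" and "linlinfengal" agree on "linlinfen" (9 characters) before diverging; nothing deeper is shared.
Longest shared-prefix length: 9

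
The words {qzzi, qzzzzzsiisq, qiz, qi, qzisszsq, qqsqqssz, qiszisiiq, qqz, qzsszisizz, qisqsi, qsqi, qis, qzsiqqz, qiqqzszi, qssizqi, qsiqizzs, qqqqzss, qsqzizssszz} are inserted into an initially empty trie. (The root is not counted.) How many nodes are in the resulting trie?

For each word, the new-node count is its length minus the longest prefix already in the trie:
  "qzzi" → 4 new (q, z, z, i)
  "qzzzzzsiisq" → prefix "qzz" already present; 8 new (z, z, z, s, i, i, s, q)
  "qiz" → prefix "q" already present; 2 new (i, z)
  "qi" → prefix "qi" already present; 0 new (none)
  "qzisszsq" → prefix "qz" already present; 6 new (i, s, s, z, s, q)
  "qqsqqssz" → prefix "q" already present; 7 new (q, s, q, q, s, s, z)
  "qiszisiiq" → prefix "qi" already present; 7 new (s, z, i, s, i, i, q)
  "qqz" → prefix "qq" already present; 1 new (z)
  "qzsszisizz" → prefix "qz" already present; 8 new (s, s, z, i, s, i, z, z)
  "qisqsi" → prefix "qis" already present; 3 new (q, s, i)
  "qsqi" → prefix "q" already present; 3 new (s, q, i)
  "qis" → prefix "qis" already present; 0 new (none)
  "qzsiqqz" → prefix "qzs" already present; 4 new (i, q, q, z)
  "qiqqzszi" → prefix "qi" already present; 6 new (q, q, z, s, z, i)
  "qssizqi" → prefix "qs" already present; 5 new (s, i, z, q, i)
  "qsiqizzs" → prefix "qs" already present; 6 new (i, q, i, z, z, s)
  "qqqqzss" → prefix "qq" already present; 5 new (q, q, z, s, s)
  "qsqzizssszz" → prefix "qsq" already present; 8 new (z, i, z, s, s, s, z, z)
Total nodes = 4 + 8 + 2 + 0 + 6 + 7 + 7 + 1 + 8 + 3 + 3 + 0 + 4 + 6 + 5 + 6 + 5 + 8 = 83

83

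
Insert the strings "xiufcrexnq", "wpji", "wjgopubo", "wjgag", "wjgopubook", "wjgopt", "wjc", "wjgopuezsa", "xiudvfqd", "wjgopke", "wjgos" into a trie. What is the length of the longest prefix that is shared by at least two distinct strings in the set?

The deepest shared node is where two words last agree before diverging.
"wjgopubo" and "wjgopubook" agree on "wjgopubo" (8 characters) before diverging; nothing deeper is shared.
Longest shared-prefix length: 8

8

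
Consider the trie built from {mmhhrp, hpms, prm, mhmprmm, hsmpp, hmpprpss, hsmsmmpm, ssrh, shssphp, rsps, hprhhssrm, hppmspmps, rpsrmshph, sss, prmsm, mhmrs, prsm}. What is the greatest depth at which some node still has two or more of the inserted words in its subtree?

Look for the deepest trie node that still has at least two words in its subtree.
"hsmpp" and "hsmsmmpm" agree on "hsm" (3 characters) before diverging; nothing deeper is shared.
Longest shared-prefix length: 3

3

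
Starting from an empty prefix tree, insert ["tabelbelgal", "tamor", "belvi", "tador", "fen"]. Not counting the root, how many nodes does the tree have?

25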